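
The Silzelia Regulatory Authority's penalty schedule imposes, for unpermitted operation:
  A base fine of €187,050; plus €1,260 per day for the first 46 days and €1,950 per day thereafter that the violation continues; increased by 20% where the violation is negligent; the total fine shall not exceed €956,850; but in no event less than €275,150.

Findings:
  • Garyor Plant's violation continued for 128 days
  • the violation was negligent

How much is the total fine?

€485,892

First 46 days: 46 × €1,260 = €57,960
Remaining days: (128 − 46) × €1,950 = €159,900
Per-day component: €57,960 + €159,900 = €217,860
Base plus per-day: €187,050 + €217,860 = €404,910
Enhancement: 20% of €404,910 = €80,982
Enhanced fine: €404,910 + €80,982 = €485,892
Cap at €956,850: €485,892 is within the cap, no reduction.
Minimum €275,150: €485,892 meets the minimum, no increase.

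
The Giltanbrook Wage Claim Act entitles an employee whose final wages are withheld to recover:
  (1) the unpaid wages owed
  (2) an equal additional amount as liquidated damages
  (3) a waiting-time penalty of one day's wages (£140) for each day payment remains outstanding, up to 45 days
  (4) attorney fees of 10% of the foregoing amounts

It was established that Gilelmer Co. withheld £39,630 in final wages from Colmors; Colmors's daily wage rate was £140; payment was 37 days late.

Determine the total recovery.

Liquidated damages (equal amount): £39,630
Penalty days: min(37, 45) = 37
Waiting-time penalty: 37 × £140 = £5,180
Subtotal: £39,630 + £39,630 + £5,180 = £84,440
Attorney fees: 10% of £84,440 = £8,444
Total award: £84,440 + £8,444 = £92,884

Total award: £92,884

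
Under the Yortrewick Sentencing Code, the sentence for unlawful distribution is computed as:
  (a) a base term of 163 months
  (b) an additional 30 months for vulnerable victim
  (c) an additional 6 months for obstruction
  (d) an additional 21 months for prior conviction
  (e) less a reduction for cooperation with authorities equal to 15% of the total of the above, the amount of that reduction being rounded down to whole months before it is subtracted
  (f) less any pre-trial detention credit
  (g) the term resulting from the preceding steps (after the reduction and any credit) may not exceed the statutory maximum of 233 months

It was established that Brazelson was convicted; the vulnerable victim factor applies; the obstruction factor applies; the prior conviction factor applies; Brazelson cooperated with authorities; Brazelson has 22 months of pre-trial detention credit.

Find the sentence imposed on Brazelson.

165 months

Vulnerable victim enhancement: +30 months
Obstruction enhancement: +6 months
Prior conviction enhancement: +21 months
Adjusted term: 163 months + 30 months + 6 months + 21 months = 220 months
Cooperation with authorities reduction: 15% of 220 months = 33 months (rounded down)
After reduction: 220 − 33 = 187 months
Less pre-trial detention credit: 187 months − 22 months = 165 months
Cap at 233 months: 165 months is within the cap, no reduction.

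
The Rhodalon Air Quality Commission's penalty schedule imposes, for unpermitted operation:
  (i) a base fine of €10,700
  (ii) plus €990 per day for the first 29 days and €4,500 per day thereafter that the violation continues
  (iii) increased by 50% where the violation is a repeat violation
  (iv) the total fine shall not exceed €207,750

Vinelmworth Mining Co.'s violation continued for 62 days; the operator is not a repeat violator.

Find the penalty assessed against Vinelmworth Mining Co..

€187,910

First 29 days: 29 × €990 = €28,710
Remaining days: (62 − 29) × €4,500 = €148,500
Per-day component: €28,710 + €148,500 = €177,210
Base plus per-day: €10,700 + €177,210 = €187,910
The operator is not a repeat violator: no 50% increase.
Cap at €207,750: €187,910 is within the cap, no reduction.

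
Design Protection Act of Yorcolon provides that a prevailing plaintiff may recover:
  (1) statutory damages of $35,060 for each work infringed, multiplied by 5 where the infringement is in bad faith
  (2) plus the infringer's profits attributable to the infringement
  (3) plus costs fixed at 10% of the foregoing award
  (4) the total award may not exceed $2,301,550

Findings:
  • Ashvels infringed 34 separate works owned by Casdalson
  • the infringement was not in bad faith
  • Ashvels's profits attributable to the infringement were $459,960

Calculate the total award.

Statutory damages: 34 × $35,060 = $1,192,040
Infringement not in bad faith: no ×5 enhancement.
Combined award: $1,192,040 + $459,960 = $1,652,000
Costs: 10% of $1,652,000 = $165,200
Award plus costs: $1,652,000 + $165,200 = $1,817,200
Cap at $2,301,550: $1,817,200 is within the cap, no reduction.

$1,817,200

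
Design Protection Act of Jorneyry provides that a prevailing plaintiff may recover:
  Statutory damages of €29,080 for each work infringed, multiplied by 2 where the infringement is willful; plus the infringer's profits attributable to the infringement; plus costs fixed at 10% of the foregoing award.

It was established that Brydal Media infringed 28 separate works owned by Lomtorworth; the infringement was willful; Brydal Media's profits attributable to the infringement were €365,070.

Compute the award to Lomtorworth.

€2,192,905

Statutory damages: 28 × €29,080 = €814,240
Doubled: 2 × €814,240 = €1,628,480
Combined award: €1,628,480 + €365,070 = €1,993,550
Costs: 10% of €1,993,550 = €199,355
Award plus costs: €1,993,550 + €199,355 = €2,192,905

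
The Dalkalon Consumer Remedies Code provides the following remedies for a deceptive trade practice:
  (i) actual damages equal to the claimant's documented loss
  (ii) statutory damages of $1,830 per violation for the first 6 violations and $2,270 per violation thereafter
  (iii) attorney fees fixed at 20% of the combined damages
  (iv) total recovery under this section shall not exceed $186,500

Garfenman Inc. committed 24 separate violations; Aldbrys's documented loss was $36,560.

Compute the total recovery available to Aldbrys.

First 6 violations: 6 × $1,830 = $10,980
Remaining violations: (24 − 6) × $2,270 = $40,860
Statutory damages: $10,980 + $40,860 = $51,840
Combined damages: $36,560 + $51,840 = $88,400
Attorney fees: 20% of $88,400 = $17,680
Total before cap: $88,400 + $17,680 = $106,080
Cap at $186,500: $106,080 is within the cap, no reduction.

$106,080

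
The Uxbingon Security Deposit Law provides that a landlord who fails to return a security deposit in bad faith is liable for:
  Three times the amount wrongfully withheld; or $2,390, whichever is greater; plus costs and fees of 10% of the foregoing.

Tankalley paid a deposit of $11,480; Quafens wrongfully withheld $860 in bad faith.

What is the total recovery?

Trebled: 3 × $860 = $2,580
Minimum $2,390: $2,580 meets the minimum, no increase.
Costs and fees: 10% of $2,580 = $258
Total recovery: $2,580 + $258 = $2,838

$2,838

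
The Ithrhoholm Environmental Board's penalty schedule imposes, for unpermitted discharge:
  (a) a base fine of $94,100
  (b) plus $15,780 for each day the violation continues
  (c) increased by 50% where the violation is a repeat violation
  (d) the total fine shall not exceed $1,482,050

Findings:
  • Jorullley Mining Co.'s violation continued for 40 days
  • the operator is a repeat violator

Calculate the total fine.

$1,087,950

Per-day component: 40 × $15,780 = $631,200
Base plus per-day: $94,100 + $631,200 = $725,300
Enhancement: 50% of $725,300 = $362,650
Enhanced fine: $725,300 + $362,650 = $1,087,950
Cap at $1,482,050: $1,087,950 is within the cap, no reduction.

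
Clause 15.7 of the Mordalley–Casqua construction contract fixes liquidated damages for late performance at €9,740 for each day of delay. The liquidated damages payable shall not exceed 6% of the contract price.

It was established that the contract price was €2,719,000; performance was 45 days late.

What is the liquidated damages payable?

€163,140

Per-day damages: 45 × €9,740 = €438,300
Cap: 6% of €2,719,000 = €163,140
Cap at €163,140: €438,300 exceeds the cap → €163,140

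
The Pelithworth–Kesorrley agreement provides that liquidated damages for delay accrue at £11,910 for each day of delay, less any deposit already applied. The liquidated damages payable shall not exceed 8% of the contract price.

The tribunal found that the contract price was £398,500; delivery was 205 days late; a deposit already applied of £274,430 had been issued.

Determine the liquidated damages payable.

£31,880

Per-day damages: 205 × £11,910 = £2,441,550
Less deposit already applied: £2,441,550 − £274,430 = £2,167,120
Cap: 8% of £398,500 = £31,880
Cap at £31,880: £2,167,120 exceeds the cap → £31,880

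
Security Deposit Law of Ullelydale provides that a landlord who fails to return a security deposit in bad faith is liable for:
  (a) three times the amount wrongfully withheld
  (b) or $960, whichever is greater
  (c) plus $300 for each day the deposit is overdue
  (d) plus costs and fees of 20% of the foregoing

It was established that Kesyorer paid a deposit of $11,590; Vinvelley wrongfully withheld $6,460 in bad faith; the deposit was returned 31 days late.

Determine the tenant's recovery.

$34,416

Trebled: 3 × $6,460 = $19,380
Minimum $960: $19,380 meets the minimum, no increase.
Late-return penalty: 31 × $300 = $9,300
Damages plus late penalty: $19,380 + $9,300 = $28,680
Costs and fees: 20% of $28,680 = $5,736
Total recovery: $28,680 + $5,736 = $34,416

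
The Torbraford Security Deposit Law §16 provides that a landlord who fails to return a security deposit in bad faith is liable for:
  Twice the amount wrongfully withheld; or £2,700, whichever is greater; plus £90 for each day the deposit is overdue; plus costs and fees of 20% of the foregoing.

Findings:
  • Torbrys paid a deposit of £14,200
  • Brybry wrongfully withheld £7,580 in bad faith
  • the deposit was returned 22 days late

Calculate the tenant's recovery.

Doubled: 2 × £7,580 = £15,160
Minimum £2,700: £15,160 meets the minimum, no increase.
Late-return penalty: 22 × £90 = £1,980
Damages plus late penalty: £15,160 + £1,980 = £17,140
Costs and fees: 20% of £17,140 = £3,428
Total recovery: £17,140 + £3,428 = £20,568

£20,568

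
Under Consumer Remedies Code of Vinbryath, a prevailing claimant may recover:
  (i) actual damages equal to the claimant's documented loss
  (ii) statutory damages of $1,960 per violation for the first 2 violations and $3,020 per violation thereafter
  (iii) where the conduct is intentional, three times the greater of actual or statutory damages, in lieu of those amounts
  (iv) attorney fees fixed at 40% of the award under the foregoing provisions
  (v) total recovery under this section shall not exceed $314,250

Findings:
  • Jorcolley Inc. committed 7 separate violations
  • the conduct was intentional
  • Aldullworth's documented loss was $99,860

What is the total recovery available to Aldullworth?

$314,250

First 2 violations: 2 × $1,960 = $3,920
Remaining violations: (7 − 2) × $3,020 = $15,100
Statutory damages: $3,920 + $15,100 = $19,020
Greater of actual damages ($99,860) or statutory damages ($19,020): $99,860
Trebled: 3 × $99,860 = $299,580
Attorney fees: 40% of $299,580 = $119,832
Total before cap: $299,580 + $119,832 = $419,412
Cap at $314,250: $419,412 exceeds the cap → $314,250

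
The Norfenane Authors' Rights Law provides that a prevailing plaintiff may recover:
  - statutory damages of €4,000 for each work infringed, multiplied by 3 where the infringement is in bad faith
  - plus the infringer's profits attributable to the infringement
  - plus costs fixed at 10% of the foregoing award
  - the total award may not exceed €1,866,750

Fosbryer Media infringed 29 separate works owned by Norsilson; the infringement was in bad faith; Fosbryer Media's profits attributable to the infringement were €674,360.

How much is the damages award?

Statutory damages: 29 × €4,000 = €116,000
Trebled: 3 × €116,000 = €348,000
Combined award: €348,000 + €674,360 = €1,022,360
Costs: 10% of €1,022,360 = €102,236
Award plus costs: €1,022,360 + €102,236 = €1,124,596
Cap at €1,866,750: €1,124,596 is within the cap, no reduction.

€1,124,596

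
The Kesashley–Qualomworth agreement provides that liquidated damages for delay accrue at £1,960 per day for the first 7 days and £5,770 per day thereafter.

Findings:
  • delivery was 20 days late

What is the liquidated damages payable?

£88,730

First 7 days: 7 × £1,960 = £13,720
Remaining days: (20 − 7) × £5,770 = £75,010
Accrued per-day damages: £13,720 + £75,010 = £88,730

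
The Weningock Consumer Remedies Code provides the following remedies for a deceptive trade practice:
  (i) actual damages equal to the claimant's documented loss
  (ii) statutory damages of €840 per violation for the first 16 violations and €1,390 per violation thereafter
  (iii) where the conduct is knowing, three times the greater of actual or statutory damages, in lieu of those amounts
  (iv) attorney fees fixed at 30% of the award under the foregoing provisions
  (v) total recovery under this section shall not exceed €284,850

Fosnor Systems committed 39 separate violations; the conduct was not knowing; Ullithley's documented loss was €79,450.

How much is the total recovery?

First 16 violations: 16 × €840 = €13,440
Remaining violations: (39 − 16) × €1,390 = €31,970
Statutory damages: €13,440 + €31,970 = €45,410
Conduct not knowing: the in-lieu enhancement does not apply.
Actual plus statutory damages: €79,450 + €45,410 = €124,860
Attorney fees: 30% of €124,860 = €37,458
Total before cap: €124,860 + €37,458 = €162,318
Cap at €284,850: €162,318 is within the cap, no reduction.

€162,318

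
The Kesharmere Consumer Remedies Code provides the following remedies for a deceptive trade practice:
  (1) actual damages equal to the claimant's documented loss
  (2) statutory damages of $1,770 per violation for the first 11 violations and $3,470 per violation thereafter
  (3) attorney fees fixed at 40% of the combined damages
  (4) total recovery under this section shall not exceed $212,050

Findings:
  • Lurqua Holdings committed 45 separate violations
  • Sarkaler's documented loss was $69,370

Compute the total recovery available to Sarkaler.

First 11 violations: 11 × $1,770 = $19,470
Remaining violations: (45 − 11) × $3,470 = $117,980
Statutory damages: $19,470 + $117,980 = $137,450
Combined damages: $69,370 + $137,450 = $206,820
Attorney fees: 40% of $206,820 = $82,728
Total before cap: $206,820 + $82,728 = $289,548
Cap at $212,050: $289,548 exceeds the cap → $212,050

$212,050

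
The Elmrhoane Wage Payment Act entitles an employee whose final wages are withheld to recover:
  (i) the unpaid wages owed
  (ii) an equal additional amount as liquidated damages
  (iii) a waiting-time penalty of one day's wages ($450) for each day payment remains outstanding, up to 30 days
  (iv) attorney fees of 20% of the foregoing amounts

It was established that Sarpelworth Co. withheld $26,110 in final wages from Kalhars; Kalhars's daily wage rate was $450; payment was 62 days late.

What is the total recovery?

$78,864

Liquidated damages (equal amount): $26,110
Penalty days: min(62, 30) = 30
Waiting-time penalty: 30 × $450 = $13,500
Subtotal: $26,110 + $26,110 + $13,500 = $65,720
Attorney fees: 20% of $65,720 = $13,144
Total award: $65,720 + $13,144 = $78,864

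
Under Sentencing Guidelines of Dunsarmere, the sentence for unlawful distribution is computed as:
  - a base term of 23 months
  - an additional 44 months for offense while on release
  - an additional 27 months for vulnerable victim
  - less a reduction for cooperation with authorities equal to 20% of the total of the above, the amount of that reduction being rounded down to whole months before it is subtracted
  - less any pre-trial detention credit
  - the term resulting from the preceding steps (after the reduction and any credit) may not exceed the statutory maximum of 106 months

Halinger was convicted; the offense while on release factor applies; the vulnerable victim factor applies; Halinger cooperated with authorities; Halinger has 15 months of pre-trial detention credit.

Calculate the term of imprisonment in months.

61 months

Offense while on release enhancement: +44 months
Vulnerable victim enhancement: +27 months
Adjusted term: 23 months + 44 months + 27 months = 94 months
Cooperation with authorities reduction: 20% of 94 months = 18 months (rounded down)
After reduction: 94 − 18 = 76 months
Less pre-trial detention credit: 76 months − 15 months = 61 months
Cap at 106 months: 61 months is within the cap, no reduction.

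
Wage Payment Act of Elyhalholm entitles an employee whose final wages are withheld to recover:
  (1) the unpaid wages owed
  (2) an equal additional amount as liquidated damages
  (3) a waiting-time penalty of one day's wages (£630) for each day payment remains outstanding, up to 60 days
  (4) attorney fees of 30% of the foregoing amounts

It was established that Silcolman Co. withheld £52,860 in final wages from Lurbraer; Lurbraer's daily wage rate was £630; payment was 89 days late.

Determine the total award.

Liquidated damages (equal amount): £52,860
Penalty days: min(89, 60) = 60
Waiting-time penalty: 60 × £630 = £37,800
Subtotal: £52,860 + £52,860 + £37,800 = £143,520
Attorney fees: 30% of £143,520 = £43,056
Total award: £143,520 + £43,056 = £186,576

Total award: £186,576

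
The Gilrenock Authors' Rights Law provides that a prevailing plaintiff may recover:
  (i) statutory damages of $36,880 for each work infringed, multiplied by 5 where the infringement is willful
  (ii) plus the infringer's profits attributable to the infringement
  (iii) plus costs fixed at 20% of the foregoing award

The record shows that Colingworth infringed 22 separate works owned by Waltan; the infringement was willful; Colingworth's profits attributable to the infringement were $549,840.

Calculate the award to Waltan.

$5,527,968

Statutory damages: 22 × $36,880 = $811,360
Multiplied by 5: 5 × $811,360 = $4,056,800
Combined award: $4,056,800 + $549,840 = $4,606,640
Costs: 20% of $4,606,640 = $921,328
Award plus costs: $4,606,640 + $921,328 = $5,527,968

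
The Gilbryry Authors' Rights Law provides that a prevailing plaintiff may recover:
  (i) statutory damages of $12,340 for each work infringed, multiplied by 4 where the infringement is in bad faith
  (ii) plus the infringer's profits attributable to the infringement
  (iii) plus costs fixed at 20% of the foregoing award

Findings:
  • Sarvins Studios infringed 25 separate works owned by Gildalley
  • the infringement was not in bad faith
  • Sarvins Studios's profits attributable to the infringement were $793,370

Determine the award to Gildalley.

Statutory damages: 25 × $12,340 = $308,500
Infringement not in bad faith: no ×4 enhancement.
Combined award: $308,500 + $793,370 = $1,101,870
Costs: 20% of $1,101,870 = $220,374
Award plus costs: $1,101,870 + $220,374 = $1,322,244

$1,322,244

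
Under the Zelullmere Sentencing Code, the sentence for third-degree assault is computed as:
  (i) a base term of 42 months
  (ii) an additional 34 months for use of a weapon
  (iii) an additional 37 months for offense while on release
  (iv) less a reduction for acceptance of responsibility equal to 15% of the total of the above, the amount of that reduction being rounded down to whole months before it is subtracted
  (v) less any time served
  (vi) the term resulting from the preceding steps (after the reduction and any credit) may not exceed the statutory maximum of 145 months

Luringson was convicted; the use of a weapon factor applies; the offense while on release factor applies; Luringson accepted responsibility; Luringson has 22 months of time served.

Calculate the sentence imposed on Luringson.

75 months

Use of a weapon enhancement: +34 months
Offense while on release enhancement: +37 months
Adjusted term: 42 months + 34 months + 37 months = 113 months
Acceptance of responsibility reduction: 15% of 113 months = 16 months (rounded down)
After reduction: 113 − 16 = 97 months
Less time served: 97 months − 22 months = 75 months
Cap at 145 months: 75 months is within the cap, no reduction.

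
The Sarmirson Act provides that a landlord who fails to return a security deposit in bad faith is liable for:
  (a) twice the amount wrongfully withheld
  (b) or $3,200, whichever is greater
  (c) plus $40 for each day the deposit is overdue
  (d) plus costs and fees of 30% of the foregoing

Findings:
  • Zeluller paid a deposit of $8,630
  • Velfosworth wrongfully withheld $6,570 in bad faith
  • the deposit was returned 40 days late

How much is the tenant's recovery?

Doubled: 2 × $6,570 = $13,140
Minimum $3,200: $13,140 meets the minimum, no increase.
Late-return penalty: 40 × $40 = $1,600
Damages plus late penalty: $13,140 + $1,600 = $14,740
Costs and fees: 30% of $14,740 = $4,422
Total recovery: $14,740 + $4,422 = $19,162

$19,162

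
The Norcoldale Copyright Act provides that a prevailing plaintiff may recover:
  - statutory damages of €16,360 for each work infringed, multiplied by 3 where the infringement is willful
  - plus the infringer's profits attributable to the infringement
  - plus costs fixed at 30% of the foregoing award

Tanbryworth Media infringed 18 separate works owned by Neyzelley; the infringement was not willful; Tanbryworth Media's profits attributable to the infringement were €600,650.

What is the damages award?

€1,163,669

Statutory damages: 18 × €16,360 = €294,480
Infringement not willful: no ×3 enhancement.
Combined award: €294,480 + €600,650 = €895,130
Costs: 30% of €895,130 = €268,539
Award plus costs: €895,130 + €268,539 = €1,163,669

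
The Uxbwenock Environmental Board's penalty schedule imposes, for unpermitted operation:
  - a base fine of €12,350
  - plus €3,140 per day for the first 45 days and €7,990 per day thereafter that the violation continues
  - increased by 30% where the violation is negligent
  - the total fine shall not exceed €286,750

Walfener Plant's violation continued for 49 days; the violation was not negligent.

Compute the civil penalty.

First 45 days: 45 × €3,140 = €141,300
Remaining days: (49 − 45) × €7,990 = €31,960
Per-day component: €141,300 + €31,960 = €173,260
Base plus per-day: €12,350 + €173,260 = €185,610
The violation was not negligent: no 30% increase.
Cap at €286,750: €185,610 is within the cap, no reduction.

€185,610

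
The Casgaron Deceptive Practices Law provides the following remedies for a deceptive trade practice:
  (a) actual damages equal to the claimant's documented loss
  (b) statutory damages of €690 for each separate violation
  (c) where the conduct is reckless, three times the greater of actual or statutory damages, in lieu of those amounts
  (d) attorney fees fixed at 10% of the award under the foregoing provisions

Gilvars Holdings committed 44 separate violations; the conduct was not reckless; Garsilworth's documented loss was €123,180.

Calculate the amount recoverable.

€168,894

Statutory damages: 44 × €690 = €30,360
Conduct not reckless: the in-lieu enhancement does not apply.
Actual plus statutory damages: €123,180 + €30,360 = €153,540
Attorney fees: 10% of €153,540 = €15,354
Total recovery: €153,540 + €15,354 = €168,894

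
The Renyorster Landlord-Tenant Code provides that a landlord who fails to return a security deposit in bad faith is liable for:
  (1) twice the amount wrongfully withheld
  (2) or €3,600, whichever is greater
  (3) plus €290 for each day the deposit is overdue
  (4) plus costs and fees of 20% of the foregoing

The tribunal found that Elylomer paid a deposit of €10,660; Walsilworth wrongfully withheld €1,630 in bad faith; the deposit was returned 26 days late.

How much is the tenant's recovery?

€13,368

Doubled: 2 × €1,630 = €3,260
Minimum €3,600: €3,260 is below the minimum → €3,600
Late-return penalty: 26 × €290 = €7,540
Damages plus late penalty: €3,600 + €7,540 = €11,140
Costs and fees: 20% of €11,140 = €2,228
Total recovery: €11,140 + €2,228 = €13,368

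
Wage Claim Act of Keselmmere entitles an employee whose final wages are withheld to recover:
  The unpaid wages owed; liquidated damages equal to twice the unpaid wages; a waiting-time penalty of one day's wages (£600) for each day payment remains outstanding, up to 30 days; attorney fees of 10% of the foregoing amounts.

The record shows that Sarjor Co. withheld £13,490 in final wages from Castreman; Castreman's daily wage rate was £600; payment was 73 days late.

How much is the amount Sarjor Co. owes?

Doubled: 2 × £13,490 = £26,980
Penalty days: min(73, 30) = 30
Waiting-time penalty: 30 × £600 = £18,000
Subtotal: £13,490 + £26,980 + £18,000 = £58,470
Attorney fees: 10% of £58,470 = £5,847
Total award: £58,470 + £5,847 = £64,317

Total award: £64,317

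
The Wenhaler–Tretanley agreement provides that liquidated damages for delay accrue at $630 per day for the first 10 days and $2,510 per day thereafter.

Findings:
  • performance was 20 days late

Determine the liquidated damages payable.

$31,400

First 10 days: 10 × $630 = $6,300
Remaining days: (20 − 10) × $2,510 = $25,100
Accrued per-day damages: $6,300 + $25,100 = $31,400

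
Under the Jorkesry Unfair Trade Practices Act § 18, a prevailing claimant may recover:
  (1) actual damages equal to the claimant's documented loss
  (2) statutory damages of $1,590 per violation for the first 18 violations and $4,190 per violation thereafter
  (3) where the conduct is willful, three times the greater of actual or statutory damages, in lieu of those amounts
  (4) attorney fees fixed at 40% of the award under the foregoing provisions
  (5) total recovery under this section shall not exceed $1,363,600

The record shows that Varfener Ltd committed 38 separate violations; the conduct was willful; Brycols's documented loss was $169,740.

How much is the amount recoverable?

$712,908

First 18 violations: 18 × $1,590 = $28,620
Remaining violations: (38 − 18) × $4,190 = $83,800
Statutory damages: $28,620 + $83,800 = $112,420
Greater of actual damages ($169,740) or statutory damages ($112,420): $169,740
Trebled: 3 × $169,740 = $509,220
Attorney fees: 40% of $509,220 = $203,688
Total before cap: $509,220 + $203,688 = $712,908
Cap at $1,363,600: $712,908 is within the cap, no reduction.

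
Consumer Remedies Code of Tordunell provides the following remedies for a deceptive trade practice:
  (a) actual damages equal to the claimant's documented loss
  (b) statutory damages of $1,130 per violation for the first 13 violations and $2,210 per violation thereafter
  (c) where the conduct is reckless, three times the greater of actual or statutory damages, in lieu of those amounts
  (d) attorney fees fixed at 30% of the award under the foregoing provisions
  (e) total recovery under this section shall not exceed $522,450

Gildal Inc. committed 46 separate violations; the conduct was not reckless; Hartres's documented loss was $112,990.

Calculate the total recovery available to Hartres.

First 13 violations: 13 × $1,130 = $14,690
Remaining violations: (46 − 13) × $2,210 = $72,930
Statutory damages: $14,690 + $72,930 = $87,620
Conduct not reckless: the in-lieu enhancement does not apply.
Actual plus statutory damages: $112,990 + $87,620 = $200,610
Attorney fees: 30% of $200,610 = $60,183
Total before cap: $200,610 + $60,183 = $260,793
Cap at $522,450: $260,793 is within the cap, no reduction.

$260,793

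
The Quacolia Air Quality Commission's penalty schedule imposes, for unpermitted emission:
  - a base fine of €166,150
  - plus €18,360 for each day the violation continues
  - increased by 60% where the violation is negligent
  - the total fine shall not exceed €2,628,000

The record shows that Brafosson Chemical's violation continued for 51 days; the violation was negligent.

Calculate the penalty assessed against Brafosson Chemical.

Per-day component: 51 × €18,360 = €936,360
Base plus per-day: €166,150 + €936,360 = €1,102,510
Enhancement: 60% of €1,102,510 = €661,506
Enhanced fine: €1,102,510 + €661,506 = €1,764,016
Cap at €2,628,000: €1,764,016 is within the cap, no reduction.

Civil penalty: €1,764,016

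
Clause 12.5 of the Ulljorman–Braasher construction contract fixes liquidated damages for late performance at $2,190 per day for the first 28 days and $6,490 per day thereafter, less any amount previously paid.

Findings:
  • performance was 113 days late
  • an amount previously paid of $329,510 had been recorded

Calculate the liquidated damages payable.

First 28 days: 28 × $2,190 = $61,320
Remaining days: (113 − 28) × $6,490 = $551,650
Accrued per-day damages: $61,320 + $551,650 = $612,970
Less amount previously paid: $612,970 − $329,510 = $283,460

$283,460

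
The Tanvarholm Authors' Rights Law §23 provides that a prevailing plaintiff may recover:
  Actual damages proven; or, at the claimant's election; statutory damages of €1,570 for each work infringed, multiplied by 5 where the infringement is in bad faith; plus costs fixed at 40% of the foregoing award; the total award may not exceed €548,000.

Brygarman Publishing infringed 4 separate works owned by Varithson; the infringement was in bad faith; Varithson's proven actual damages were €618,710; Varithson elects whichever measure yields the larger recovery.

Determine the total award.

Statutory damages: 4 × €1,570 = €6,280
Multiplied by 5: 5 × €6,280 = €31,400
Greater of actual damages (€618,710) or enhanced statutory damages (€31,400): €618,710
Costs: 40% of €618,710 = €247,484
Award plus costs: €618,710 + €247,484 = €866,194
Cap at €548,000: €866,194 exceeds the cap → €548,000

€548,000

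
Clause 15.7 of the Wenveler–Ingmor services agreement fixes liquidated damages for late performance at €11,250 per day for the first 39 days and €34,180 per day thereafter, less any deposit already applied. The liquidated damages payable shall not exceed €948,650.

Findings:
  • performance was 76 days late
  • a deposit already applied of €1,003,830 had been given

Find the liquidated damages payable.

First 39 days: 39 × €11,250 = €438,750
Remaining days: (76 − 39) × €34,180 = €1,264,660
Accrued per-day damages: €438,750 + €1,264,660 = €1,703,410
Less deposit already applied: €1,703,410 − €1,003,830 = €699,580
Cap at €948,650: €699,580 is within the cap, no reduction.

€699,580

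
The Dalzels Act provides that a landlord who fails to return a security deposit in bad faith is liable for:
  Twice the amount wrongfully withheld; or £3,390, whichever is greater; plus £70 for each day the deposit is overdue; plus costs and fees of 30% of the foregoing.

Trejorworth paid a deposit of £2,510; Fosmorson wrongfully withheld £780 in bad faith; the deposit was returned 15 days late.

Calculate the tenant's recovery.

Doubled: 2 × £780 = £1,560
Minimum £3,390: £1,560 is below the minimum → £3,390
Late-return penalty: 15 × £70 = £1,050
Damages plus late penalty: £3,390 + £1,050 = £4,440
Costs and fees: 30% of £4,440 = £1,332
Total recovery: £4,440 + £1,332 = £5,772

£5,772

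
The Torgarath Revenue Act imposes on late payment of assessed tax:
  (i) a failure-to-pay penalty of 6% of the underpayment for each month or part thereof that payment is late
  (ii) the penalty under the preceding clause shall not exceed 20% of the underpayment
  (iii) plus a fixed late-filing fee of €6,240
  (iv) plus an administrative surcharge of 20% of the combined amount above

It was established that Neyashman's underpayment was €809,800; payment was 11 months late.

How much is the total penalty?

Accrued rate: 6% × 11 = 66%, capped at 20% → 20%
Failure-to-pay penalty: 20% of €809,800 = €161,960
Penalty before surcharge: €161,960 + €6,240 = €168,200
Administrative surcharge: 20% of €168,200 = €33,640
Total penalty: €168,200 + €33,640 = €201,840

€201,840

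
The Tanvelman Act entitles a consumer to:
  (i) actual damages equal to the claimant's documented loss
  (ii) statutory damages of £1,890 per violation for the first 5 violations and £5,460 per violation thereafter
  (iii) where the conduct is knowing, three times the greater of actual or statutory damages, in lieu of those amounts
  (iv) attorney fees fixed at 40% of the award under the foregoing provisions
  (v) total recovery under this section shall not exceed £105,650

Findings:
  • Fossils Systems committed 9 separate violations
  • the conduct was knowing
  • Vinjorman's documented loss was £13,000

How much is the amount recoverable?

First 5 violations: 5 × £1,890 = £9,450
Remaining violations: (9 − 5) × £5,460 = £21,840
Statutory damages: £9,450 + £21,840 = £31,290
Greater of actual damages (£13,000) or statutory damages (£31,290): £31,290
Trebled: 3 × £31,290 = £93,870
Attorney fees: 40% of £93,870 = £37,548
Total before cap: £93,870 + £37,548 = £131,418
Cap at £105,650: £131,418 exceeds the cap → £105,650

£105,650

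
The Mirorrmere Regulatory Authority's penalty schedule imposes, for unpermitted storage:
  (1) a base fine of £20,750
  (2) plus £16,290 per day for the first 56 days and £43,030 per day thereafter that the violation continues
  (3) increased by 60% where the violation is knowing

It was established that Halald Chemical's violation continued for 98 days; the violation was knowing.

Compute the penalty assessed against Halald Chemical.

First 56 days: 56 × £16,290 = £912,240
Remaining days: (98 − 56) × £43,030 = £1,807,260
Per-day component: £912,240 + £1,807,260 = £2,719,500
Base plus per-day: £20,750 + £2,719,500 = £2,740,250
Enhancement: 60% of £2,740,250 = £1,644,150
Enhanced fine: £2,740,250 + £1,644,150 = £4,384,400

£4,384,400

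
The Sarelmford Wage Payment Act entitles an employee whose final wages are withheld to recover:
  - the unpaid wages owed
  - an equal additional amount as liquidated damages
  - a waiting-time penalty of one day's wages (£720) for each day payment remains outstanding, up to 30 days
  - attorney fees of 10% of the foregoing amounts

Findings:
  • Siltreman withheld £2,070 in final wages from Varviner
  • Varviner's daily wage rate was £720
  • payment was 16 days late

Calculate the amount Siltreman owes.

Liquidated damages (equal amount): £2,070
Penalty days: min(16, 30) = 16
Waiting-time penalty: 16 × £720 = £11,520
Subtotal: £2,070 + £2,070 + £11,520 = £15,660
Attorney fees: 10% of £15,660 = £1,566
Total award: £15,660 + £1,566 = £17,226

£17,226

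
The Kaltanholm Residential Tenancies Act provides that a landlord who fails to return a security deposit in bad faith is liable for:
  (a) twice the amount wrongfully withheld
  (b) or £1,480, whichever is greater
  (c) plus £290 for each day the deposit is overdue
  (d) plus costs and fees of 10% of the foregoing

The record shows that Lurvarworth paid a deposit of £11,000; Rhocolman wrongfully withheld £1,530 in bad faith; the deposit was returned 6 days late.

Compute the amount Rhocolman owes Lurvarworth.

£5,280

Doubled: 2 × £1,530 = £3,060
Minimum £1,480: £3,060 meets the minimum, no increase.
Late-return penalty: 6 × £290 = £1,740
Damages plus late penalty: £3,060 + £1,740 = £4,800
Costs and fees: 10% of £4,800 = £480
Total recovery: £4,800 + £480 = £5,280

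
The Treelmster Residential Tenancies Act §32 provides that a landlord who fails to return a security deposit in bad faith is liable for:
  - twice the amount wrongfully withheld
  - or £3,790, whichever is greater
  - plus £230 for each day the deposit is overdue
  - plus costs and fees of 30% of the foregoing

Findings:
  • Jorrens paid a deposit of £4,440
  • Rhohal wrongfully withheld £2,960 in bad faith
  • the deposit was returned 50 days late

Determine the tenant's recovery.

Recovery: £22,646

Doubled: 2 × £2,960 = £5,920
Minimum £3,790: £5,920 meets the minimum, no increase.
Late-return penalty: 50 × £230 = £11,500
Damages plus late penalty: £5,920 + £11,500 = £17,420
Costs and fees: 30% of £17,420 = £5,226
Total recovery: £17,420 + £5,226 = £22,646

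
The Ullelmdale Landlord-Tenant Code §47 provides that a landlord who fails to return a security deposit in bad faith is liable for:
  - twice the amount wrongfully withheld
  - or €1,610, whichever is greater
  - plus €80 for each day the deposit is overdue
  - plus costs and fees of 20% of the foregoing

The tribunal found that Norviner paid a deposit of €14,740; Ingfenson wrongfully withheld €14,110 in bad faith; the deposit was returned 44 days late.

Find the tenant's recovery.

Doubled: 2 × €14,110 = €28,220
Minimum €1,610: €28,220 meets the minimum, no increase.
Late-return penalty: 44 × €80 = €3,520
Damages plus late penalty: €28,220 + €3,520 = €31,740
Costs and fees: 20% of €31,740 = €6,348
Total recovery: €31,740 + €6,348 = €38,088

€38,088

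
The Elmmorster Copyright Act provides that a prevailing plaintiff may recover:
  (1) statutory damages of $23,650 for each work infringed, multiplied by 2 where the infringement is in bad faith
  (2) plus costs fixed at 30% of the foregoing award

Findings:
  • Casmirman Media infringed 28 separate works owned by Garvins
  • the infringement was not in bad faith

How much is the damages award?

Statutory damages: 28 × $23,650 = $662,200
Infringement not in bad faith: no ×2 enhancement.
Costs: 30% of $662,200 = $198,660
Award plus costs: $662,200 + $198,660 = $860,860

$860,860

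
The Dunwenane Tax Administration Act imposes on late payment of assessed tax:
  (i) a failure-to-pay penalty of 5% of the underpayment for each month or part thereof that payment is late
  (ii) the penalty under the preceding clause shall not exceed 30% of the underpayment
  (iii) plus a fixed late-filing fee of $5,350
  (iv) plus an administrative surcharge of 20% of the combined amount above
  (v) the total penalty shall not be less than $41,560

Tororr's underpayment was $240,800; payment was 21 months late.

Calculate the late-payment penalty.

$93,108

Accrued rate: 5% × 21 = 105%, capped at 30% → 30%
Failure-to-pay penalty: 30% of $240,800 = $72,240
Penalty before surcharge: $72,240 + $5,350 = $77,590
Administrative surcharge: 20% of $77,590 = $15,518
Total penalty: $77,590 + $15,518 = $93,108
Minimum $41,560: $93,108 meets the minimum, no increase.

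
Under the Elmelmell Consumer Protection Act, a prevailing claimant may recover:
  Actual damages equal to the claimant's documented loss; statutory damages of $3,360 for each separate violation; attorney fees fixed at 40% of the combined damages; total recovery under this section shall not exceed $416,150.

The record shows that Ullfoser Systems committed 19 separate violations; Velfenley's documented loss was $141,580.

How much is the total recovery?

$287,588

Statutory damages: 19 × $3,360 = $63,840
Combined damages: $141,580 + $63,840 = $205,420
Attorney fees: 40% of $205,420 = $82,168
Total before cap: $205,420 + $82,168 = $287,588
Cap at $416,150: $287,588 is within the cap, no reduction.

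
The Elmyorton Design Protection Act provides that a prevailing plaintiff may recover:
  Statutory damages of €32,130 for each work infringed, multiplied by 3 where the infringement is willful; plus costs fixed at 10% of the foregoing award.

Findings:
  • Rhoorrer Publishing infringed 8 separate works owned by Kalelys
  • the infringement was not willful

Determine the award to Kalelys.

Award: €282,744

Statutory damages: 8 × €32,130 = €257,040
Infringement not willful: no ×3 enhancement.
Costs: 10% of €257,040 = €25,704
Award plus costs: €257,040 + €25,704 = €282,744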